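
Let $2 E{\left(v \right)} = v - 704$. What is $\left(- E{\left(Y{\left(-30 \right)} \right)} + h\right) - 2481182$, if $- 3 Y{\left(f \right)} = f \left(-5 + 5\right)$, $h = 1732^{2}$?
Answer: $518994$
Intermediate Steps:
$h = 2999824$
$Y{\left(f \right)} = 0$ ($Y{\left(f \right)} = - \frac{f \left(-5 + 5\right)}{3} = - \frac{f 0}{3} = \left(- \frac{1}{3}\right) 0 = 0$)
$E{\left(v \right)} = -352 + \frac{v}{2}$ ($E{\left(v \right)} = \frac{v - 704}{2} = \frac{-704 + v}{2} = -352 + \frac{v}{2}$)
$\left(- E{\left(Y{\left(-30 \right)} \right)} + h\right) - 2481182 = \left(- (-352 + \frac{1}{2} \cdot 0) + 2999824\right) - 2481182 = \left(- (-352 + 0) + 2999824\right) - 2481182 = \left(\left(-1\right) \left(-352\right) + 2999824\right) - 2481182 = \left(352 + 2999824\right) - 2481182 = 3000176 - 2481182 = 518994$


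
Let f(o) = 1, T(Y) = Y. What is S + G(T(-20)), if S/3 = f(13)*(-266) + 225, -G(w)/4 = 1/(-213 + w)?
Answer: -28655/233 ≈ -122.98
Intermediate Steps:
G(w) = -4/(-213 + w)
S = -123 (S = 3*(1*(-266) + 225) = 3*(-266 + 225) = 3*(-41) = -123)
S + G(T(-20)) = -123 - 4/(-213 - 20) = -123 - 4/(-233) = -123 - 4*(-1/233) = -123 + 4/233 = -28655/233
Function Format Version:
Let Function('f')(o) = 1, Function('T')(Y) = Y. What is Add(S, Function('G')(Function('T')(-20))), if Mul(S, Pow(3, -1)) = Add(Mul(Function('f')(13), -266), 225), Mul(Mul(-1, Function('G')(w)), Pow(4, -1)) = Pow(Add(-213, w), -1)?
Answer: Rational(-28655, 233) ≈ -122.98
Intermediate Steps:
Function('G')(w) = Mul(-4, Pow(Add(-213, w), -1))
S = -123 (S = Mul(3, Add(Mul(1, -266), 225)) = Mul(3, Add(-266, 225)) = Mul(3, -41) = -123)
Add(S, Function('G')(Function('T')(-20))) = Add(-123, Mul(-4, Pow(Add(-213, -20), -1))) = Add(-123, Mul(-4, Pow(-233, -1))) = Add(-123, Mul(-4, Rational(-1, 233))) = Add(-123, Rational(4, 233)) = Rational(-28655, 233)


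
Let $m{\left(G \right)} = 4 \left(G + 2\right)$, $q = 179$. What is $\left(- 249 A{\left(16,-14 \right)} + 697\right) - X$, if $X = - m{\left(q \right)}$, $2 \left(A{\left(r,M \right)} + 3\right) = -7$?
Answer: $\frac{6079}{2} \approx 3039.5$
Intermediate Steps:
$A{\left(r,M \right)} = - \frac{13}{2}$ ($A{\left(r,M \right)} = -3 + \frac{1}{2} \left(-7\right) = -3 - \frac{7}{2} = - \frac{13}{2}$)
$m{\left(G \right)} = 8 + 4 G$ ($m{\left(G \right)} = 4 \left(2 + G\right) = 8 + 4 G$)
$X = -724$ ($X = - (8 + 4 \cdot 179) = - (8 + 716) = \left(-1\right) 724 = -724$)
$\left(- 249 A{\left(16,-14 \right)} + 697\right) - X = \left(\left(-249\right) \left(- \frac{13}{2}\right) + 697\right) - -724 = \left(\frac{3237}{2} + 697\right) + 724 = \frac{4631}{2} + 724 = \frac{6079}{2}$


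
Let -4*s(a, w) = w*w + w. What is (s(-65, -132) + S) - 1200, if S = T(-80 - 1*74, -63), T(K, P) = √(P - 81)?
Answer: -5523 + 12*I ≈ -5523.0 + 12.0*I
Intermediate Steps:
s(a, w) = -w/4 - w²/4 (s(a, w) = -(w*w + w)/4 = -(w² + w)/4 = -(w + w²)/4 = -w/4 - w²/4)
T(K, P) = √(-81 + P)
S = 12*I (S = √(-81 - 63) = √(-144) = 12*I ≈ 12.0*I)
(s(-65, -132) + S) - 1200 = (-¼*(-132)*(1 - 132) + 12*I) - 1200 = (-¼*(-132)*(-131) + 12*I) - 1200 = (-4323 + 12*I) - 1200 = -5523 + 12*I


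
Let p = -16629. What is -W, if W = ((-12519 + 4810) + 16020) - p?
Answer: -24940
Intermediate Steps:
W = 24940 (W = ((-12519 + 4810) + 16020) - 1*(-16629) = (-7709 + 16020) + 16629 = 8311 + 16629 = 24940)
-W = -1*24940 = -24940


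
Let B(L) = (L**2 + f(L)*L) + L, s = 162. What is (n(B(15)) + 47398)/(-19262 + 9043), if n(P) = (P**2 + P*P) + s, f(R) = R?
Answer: -480010/10219 ≈ -46.972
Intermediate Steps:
B(L) = L + 2*L**2 (B(L) = (L**2 + L*L) + L = (L**2 + L**2) + L = 2*L**2 + L = L + 2*L**2)
n(P) = 162 + 2*P**2 (n(P) = (P**2 + P*P) + 162 = (P**2 + P**2) + 162 = 2*P**2 + 162 = 162 + 2*P**2)
(n(B(15)) + 47398)/(-19262 + 9043) = ((162 + 2*(15*(1 + 2*15))**2) + 47398)/(-19262 + 9043) = ((162 + 2*(15*(1 + 30))**2) + 47398)/(-10219) = ((162 + 2*(15*31)**2) + 47398)*(-1/10219) = ((162 + 2*465**2) + 47398)*(-1/10219) = ((162 + 2*216225) + 47398)*(-1/10219) = ((162 + 432450) + 47398)*(-1/10219) = (432612 + 47398)*(-1/10219) = 480010*(-1/10219) = -480010/10219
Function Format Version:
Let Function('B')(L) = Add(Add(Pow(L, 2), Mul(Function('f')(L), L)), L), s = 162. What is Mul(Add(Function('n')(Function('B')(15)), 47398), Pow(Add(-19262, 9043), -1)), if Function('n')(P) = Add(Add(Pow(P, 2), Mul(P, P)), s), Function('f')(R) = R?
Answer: Rational(-480010, 10219) ≈ -46.972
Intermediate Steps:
Function('B')(L) = Add(L, Mul(2, Pow(L, 2))) (Function('B')(L) = Add(Add(Pow(L, 2), Mul(L, L)), L) = Add(Add(Pow(L, 2), Pow(L, 2)), L) = Add(Mul(2, Pow(L, 2)), L) = Add(L, Mul(2, Pow(L, 2))))
Function('n')(P) = Add(162, Mul(2, Pow(P, 2))) (Function('n')(P) = Add(Add(Pow(P, 2), Mul(P, P)), 162) = Add(Add(Pow(P, 2), Pow(P, 2)), 162) = Add(Mul(2, Pow(P, 2)), 162) = Add(162, Mul(2, Pow(P, 2))))
Mul(Add(Function('n')(Function('B')(15)), 47398), Pow(Add(-19262, 9043), -1)) = Mul(Add(Add(162, Mul(2, Pow(Mul(15, Add(1, Mul(2, 15))), 2))), 47398), Pow(Add(-19262, 9043), -1)) = Mul(Add(Add(162, Mul(2, Pow(Mul(15, Add(1, 30)), 2))), 47398), Pow(-10219, -1)) = Mul(Add(Add(162, Mul(2, Pow(Mul(15, 31), 2))), 47398), Rational(-1, 10219)) = Mul(Add(Add(162, Mul(2, Pow(465, 2))), 47398), Rational(-1, 10219)) = Mul(Add(Add(162, Mul(2, 216225)), 47398), Rational(-1, 10219)) = Mul(Add(Add(162, 432450), 47398), Rational(-1, 10219)) = Mul(Add(432612, 47398), Rational(-1, 10219)) = Mul(480010, Rational(-1, 10219)) = Rational(-480010, 10219)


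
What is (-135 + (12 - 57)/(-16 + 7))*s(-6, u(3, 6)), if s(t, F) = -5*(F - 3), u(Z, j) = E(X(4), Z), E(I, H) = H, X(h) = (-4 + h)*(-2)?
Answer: 0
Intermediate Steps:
X(h) = 8 - 2*h
u(Z, j) = Z
s(t, F) = 15 - 5*F (s(t, F) = -5*(-3 + F) = 15 - 5*F)
(-135 + (12 - 57)/(-16 + 7))*s(-6, u(3, 6)) = (-135 + (12 - 57)/(-16 + 7))*(15 - 5*3) = (-135 - 45/(-9))*(15 - 15) = (-135 - 45*(-⅑))*0 = (-135 + 5)*0 = -130*0 = 0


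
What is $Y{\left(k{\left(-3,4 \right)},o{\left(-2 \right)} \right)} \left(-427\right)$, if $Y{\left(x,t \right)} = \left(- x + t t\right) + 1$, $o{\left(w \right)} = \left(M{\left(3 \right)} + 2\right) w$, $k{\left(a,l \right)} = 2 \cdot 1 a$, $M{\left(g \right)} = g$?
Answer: $-45689$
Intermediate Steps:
$k{\left(a,l \right)} = 2 a$
$o{\left(w \right)} = 5 w$ ($o{\left(w \right)} = \left(3 + 2\right) w = 5 w$)
$Y{\left(x,t \right)} = 1 + t^{2} - x$ ($Y{\left(x,t \right)} = \left(- x + t^{2}\right) + 1 = \left(t^{2} - x\right) + 1 = 1 + t^{2} - x$)
$Y{\left(k{\left(-3,4 \right)},o{\left(-2 \right)} \right)} \left(-427\right) = \left(1 + \left(5 \left(-2\right)\right)^{2} - 2 \left(-3\right)\right) \left(-427\right) = \left(1 + \left(-10\right)^{2} - -6\right) \left(-427\right) = \left(1 + 100 + 6\right) \left(-427\right) = 107 \left(-427\right) = -45689$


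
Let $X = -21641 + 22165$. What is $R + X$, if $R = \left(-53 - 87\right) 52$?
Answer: $-6756$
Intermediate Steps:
$R = -7280$ ($R = \left(-53 - 87\right) 52 = \left(-140\right) 52 = -7280$)
$X = 524$
$R + X = -7280 + 524 = -6756$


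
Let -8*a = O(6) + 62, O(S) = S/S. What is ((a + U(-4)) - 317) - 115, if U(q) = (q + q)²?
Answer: -3007/8 ≈ -375.88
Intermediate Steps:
U(q) = 4*q² (U(q) = (2*q)² = 4*q²)
O(S) = 1
a = -63/8 (a = -(1 + 62)/8 = -⅛*63 = -63/8 ≈ -7.8750)
((a + U(-4)) - 317) - 115 = ((-63/8 + 4*(-4)²) - 317) - 115 = ((-63/8 + 4*16) - 317) - 115 = ((-63/8 + 64) - 317) - 115 = (449/8 - 317) - 115 = -2087/8 - 115 = -3007/8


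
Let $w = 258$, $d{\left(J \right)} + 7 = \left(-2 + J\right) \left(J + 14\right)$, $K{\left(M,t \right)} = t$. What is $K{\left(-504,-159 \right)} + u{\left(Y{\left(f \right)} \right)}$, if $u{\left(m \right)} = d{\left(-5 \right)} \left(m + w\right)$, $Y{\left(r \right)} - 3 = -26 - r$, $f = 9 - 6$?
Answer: $-16399$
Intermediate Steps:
$d{\left(J \right)} = -7 + \left(-2 + J\right) \left(14 + J\right)$ ($d{\left(J \right)} = -7 + \left(-2 + J\right) \left(J + 14\right) = -7 + \left(-2 + J\right) \left(14 + J\right)$)
$f = 3$
$Y{\left(r \right)} = -23 - r$ ($Y{\left(r \right)} = 3 - \left(26 + r\right) = -23 - r$)
$u{\left(m \right)} = -18060 - 70 m$ ($u{\left(m \right)} = \left(-35 + \left(-5\right)^{2} + 12 \left(-5\right)\right) \left(m + 258\right) = \left(-35 + 25 - 60\right) \left(258 + m\right) = - 70 \left(258 + m\right) = -18060 - 70 m$)
$K{\left(-504,-159 \right)} + u{\left(Y{\left(f \right)} \right)} = -159 - \left(18060 + 70 \left(-23 - 3\right)\right) = -159 - 16240 = -16399$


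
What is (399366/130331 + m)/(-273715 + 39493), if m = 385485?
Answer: -16747014967/10175462494 ≈ -1.6458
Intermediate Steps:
(399366/130331 + m)/(-273715 + 39493) = (399366/130331 + 385485)/(-273715 + 39493) = (399366*(1/130331) + 385485)/(-234222) = (399366/130331 + 385485)*(-1/234222) = (50241044901/130331)*(-1/234222) = -16747014967/10175462494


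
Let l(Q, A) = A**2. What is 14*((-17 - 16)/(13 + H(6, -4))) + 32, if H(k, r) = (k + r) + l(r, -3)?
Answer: 51/4 ≈ 12.750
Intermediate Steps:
H(k, r) = 9 + k + r (H(k, r) = (k + r) + (-3)**2 = (k + r) + 9 = 9 + k + r)
14*((-17 - 16)/(13 + H(6, -4))) + 32 = 14*((-17 - 16)/(13 + (9 + 6 - 4))) + 32 = 14*(-33/(13 + 11)) + 32 = 14*(-33/24) + 32 = 14*(-33*1/24) + 32 = 14*(-11/8) + 32 = -77/4 + 32 = 51/4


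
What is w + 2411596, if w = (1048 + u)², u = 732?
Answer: 5579996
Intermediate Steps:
w = 3168400 (w = (1048 + 732)² = 1780² = 3168400)
w + 2411596 = 3168400 + 2411596 = 5579996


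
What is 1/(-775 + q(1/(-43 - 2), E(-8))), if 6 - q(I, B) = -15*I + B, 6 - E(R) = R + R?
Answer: -3/2374 ≈ -0.0012637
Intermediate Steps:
E(R) = 6 - 2*R (E(R) = 6 - (R + R) = 6 - 2*R)
q(I, B) = 6 - B + 15*I (q(I, B) = 6 - (-15*I + B) = 6 - (B - 15*I) = 6 + (-B + 15*I) = 6 - B + 15*I)
1/(-775 + q(1/(-43 - 2), E(-8))) = 1/(-775 + (6 - (6 - 2*(-8)) + 15/(-43 - 2))) = 1/(-775 + (6 - (6 + 16) + 15/(-45))) = 1/(-775 + (6 - 1*22 + 15*(-1/45))) = 1/(-775 + (6 - 22 - ⅓)) = 1/(-775 - 49/3) = 1/(-2374/3) = -3/2374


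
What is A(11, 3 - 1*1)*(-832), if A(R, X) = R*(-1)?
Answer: 9152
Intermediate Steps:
A(R, X) = -R
A(11, 3 - 1*1)*(-832) = -1*11*(-832) = -11*(-832) = 9152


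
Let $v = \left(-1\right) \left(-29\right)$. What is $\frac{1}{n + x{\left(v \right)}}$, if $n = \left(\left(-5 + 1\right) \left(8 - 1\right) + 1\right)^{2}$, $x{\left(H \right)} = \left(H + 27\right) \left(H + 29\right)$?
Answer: $\frac{1}{3977} \approx 0.00025145$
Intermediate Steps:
$v = 29$
$x{\left(H \right)} = \left(27 + H\right) \left(29 + H\right)$
$n = 729$ ($n = \left(\left(-4\right) 7 + 1\right)^{2} = \left(-28 + 1\right)^{2} = \left(-27\right)^{2} = 729$)
$\frac{1}{n + x{\left(v \right)}} = \frac{1}{729 + \left(783 + 29^{2} + 56 \cdot 29\right)} = \frac{1}{729 + \left(783 + 841 + 1624\right)} = \frac{1}{729 + 3248} = \frac{1}{3977}$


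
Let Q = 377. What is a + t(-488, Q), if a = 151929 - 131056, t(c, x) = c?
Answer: 20385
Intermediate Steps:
a = 20873
a + t(-488, Q) = 20873 - 488 = 20385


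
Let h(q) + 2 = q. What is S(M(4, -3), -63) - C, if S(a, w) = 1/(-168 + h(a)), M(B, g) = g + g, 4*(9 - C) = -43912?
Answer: -1933713/176 ≈ -10987.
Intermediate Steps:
C = 10987 (C = 9 - ¼*(-43912) = 9 + 10978 = 10987)
h(q) = -2 + q
M(B, g) = 2*g
S(a, w) = 1/(-170 + a) (S(a, w) = 1/(-168 + (-2 + a)) = 1/(-170 + a))
S(M(4, -3), -63) - C = 1/(-170 + 2*(-3)) - 1*10987 = 1/(-170 - 6) - 10987 = 1/(-176) - 10987 = -1/176 - 10987 = -1933713/176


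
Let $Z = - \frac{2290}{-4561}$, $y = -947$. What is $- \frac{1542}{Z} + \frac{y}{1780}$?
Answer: $- \frac{1252101899}{407620} \approx -3071.7$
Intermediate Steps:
$Z = \frac{2290}{4561}$ ($Z = \left(-2290\right) \left(- \frac{1}{4561}\right) = \frac{2290}{4561} \approx 0.50208$)
$- \frac{1542}{Z} + \frac{y}{1780} = - \frac{1542}{\frac{2290}{4561}} - \frac{947}{1780} = \left(-1542\right) \frac{4561}{2290} - \frac{947}{1780} = - \frac{3516531}{1145} - \frac{947}{1780} = - \frac{1252101899}{407620}$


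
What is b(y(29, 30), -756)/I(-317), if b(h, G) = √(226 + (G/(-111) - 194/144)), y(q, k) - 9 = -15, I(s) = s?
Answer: -√45629806/140748 ≈ -0.047993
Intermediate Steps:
y(q, k) = -6 (y(q, k) = 9 - 15 = -6)
b(h, G) = √(16175/72 - G/111) (b(h, G) = √(226 + (G*(-1/111) - 194*1/144)) = √(226 + (-G/111 - 97/72)) = √(226 + (-97/72 - G/111)) = √(16175/72 - G/111))
b(y(29, 30), -756)/I(-317) = (√(44287150 - 1776*(-756))/444)/(-317) = (√(44287150 + 1342656)/444)*(-1/317) = (√45629806/444)*(-1/317) = -√45629806/140748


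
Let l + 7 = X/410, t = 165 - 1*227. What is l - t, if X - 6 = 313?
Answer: 22869/410 ≈ 55.778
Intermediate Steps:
X = 319 (X = 6 + 313 = 319)
t = -62 (t = 165 - 227 = -62)
l = -2551/410 (l = -7 + 319/410 = -2551/410 ≈ -6.2220)
l - t = -2551/410 - 1*(-62) = -2551/410 + 62 = 22869/410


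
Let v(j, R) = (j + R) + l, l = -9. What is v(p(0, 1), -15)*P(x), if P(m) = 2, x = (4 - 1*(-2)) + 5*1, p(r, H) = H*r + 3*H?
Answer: -42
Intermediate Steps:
p(r, H) = 3*H + H*r
x = 11 (x = (4 + 2) + 5 = 6 + 5 = 11)
v(j, R) = -9 + R + j (v(j, R) = (j + R) - 9 = (R + j) - 9 = -9 + R + j)
v(p(0, 1), -15)*P(x) = (-9 - 15 + 1*(3 + 0))*2 = (-9 - 15 + 1*3)*2 = (-9 - 15 + 3)*2 = -21*2 = -42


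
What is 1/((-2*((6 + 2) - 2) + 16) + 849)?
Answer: 1/853 ≈ 0.0011723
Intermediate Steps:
1/((-2*((6 + 2) - 2) + 16) + 849) = 1/((-2*(8 - 2) + 16) + 849) = 1/((-2*6 + 16) + 849) = 1/((-12 + 16) + 849) = 1/(4 + 849) = 1/853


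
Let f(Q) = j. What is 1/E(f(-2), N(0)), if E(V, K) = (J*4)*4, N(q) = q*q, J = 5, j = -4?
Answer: 1/80 ≈ 0.012500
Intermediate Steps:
f(Q) = -4
N(q) = q**2
E(V, K) = 80 (E(V, K) = (5*4)*4 = 20*4 = 80)
1/E(f(-2), N(0)) = 1/80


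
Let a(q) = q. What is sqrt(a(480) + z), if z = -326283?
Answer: I*sqrt(325803) ≈ 570.79*I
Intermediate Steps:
sqrt(a(480) + z) = sqrt(480 - 326283) = sqrt(-325803) = I*sqrt(325803)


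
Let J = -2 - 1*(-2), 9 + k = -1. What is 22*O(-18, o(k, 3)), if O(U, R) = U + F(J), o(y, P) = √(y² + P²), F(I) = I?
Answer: -396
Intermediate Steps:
k = -10 (k = -9 - 1 = -10)
J = 0 (J = -2 + 2 = 0)
o(y, P) = √(P² + y²)
O(U, R) = U (O(U, R) = U + 0 = U)
22*O(-18, o(k, 3)) = 22*(-18) = -396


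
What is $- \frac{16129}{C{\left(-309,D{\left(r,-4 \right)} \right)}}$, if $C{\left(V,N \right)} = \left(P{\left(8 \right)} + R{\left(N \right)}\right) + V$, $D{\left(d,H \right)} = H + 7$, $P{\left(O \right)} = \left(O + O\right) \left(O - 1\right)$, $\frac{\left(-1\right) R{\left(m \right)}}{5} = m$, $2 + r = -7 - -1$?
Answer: $\frac{16129}{212} \approx 76.08$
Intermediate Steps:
$r = -8$ ($r = -2 - 6 = -8$)
$R{\left(m \right)} = - 5 m$
$P{\left(O \right)} = 2 O \left(-1 + O\right)$
$D{\left(d,H \right)} = 7 + H$
$C{\left(V,N \right)} = 112 + V - 5 N$ ($C{\left(V,N \right)} = \left(2 \cdot 8 \left(-1 + 8\right) - 5 N\right) + V = \left(2 \cdot 8 \cdot 7 - 5 N\right) + V = \left(112 - 5 N\right) + V = 112 + V - 5 N$)
$- \frac{16129}{C{\left(-309,D{\left(r,-4 \right)} \right)}} = - \frac{16129}{112 - 309 - 5 \left(7 - 4\right)} = - \frac{16129}{112 - 309 - 15} = - \frac{16129}{-212} = \left(-16129\right) \left(- \frac{1}{212}\right) = \frac{16129}{212}$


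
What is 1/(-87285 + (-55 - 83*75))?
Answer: -1/93565 ≈ -1.0688e-5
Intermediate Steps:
1/(-87285 + (-55 - 83*75)) = 1/(-87285 + (-55 - 6225)) = 1/(-87285 - 6280) = 1/(-93565) = -1/93565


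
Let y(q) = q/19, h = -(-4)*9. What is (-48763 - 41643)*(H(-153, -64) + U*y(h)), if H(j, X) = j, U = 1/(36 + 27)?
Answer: 1839310070/133 ≈ 1.3829e+7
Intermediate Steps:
h = 36 (h = -1*(-36) = 36)
U = 1/63 ≈ 0.015873
y(q) = q/19 (y(q) = q*(1/19) = q/19)
(-48763 - 41643)*(H(-153, -64) + U*y(h)) = (-48763 - 41643)*(-153 + ((1/19)*36)/63) = -90406*(-153 + (1/63)*(36/19)) = -90406*(-153 + 4/133) = -90406*(-20345/133) = 1839310070/133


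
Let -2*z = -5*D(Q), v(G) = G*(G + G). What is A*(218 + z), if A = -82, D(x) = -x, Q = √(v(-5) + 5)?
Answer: -17876 + 205*√55 ≈ -16356.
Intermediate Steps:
v(G) = 2*G² (v(G) = G*(2*G) = 2*G²)
Q = √55 (Q = √(2*(-5)² + 5) = √(2*25 + 5) = √(50 + 5) = √55 ≈ 7.4162)
z = -5*√55/2 (z = -(-5)*(-√55)/2 = -5*√55/2 ≈ -18.540)
A*(218 + z) = -82*(218 - 5*√55/2) = -17876 + 205*√55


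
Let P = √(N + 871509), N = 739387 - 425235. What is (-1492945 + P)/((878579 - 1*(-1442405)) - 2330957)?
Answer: 1492945/9973 - √1185661/9973 ≈ 149.59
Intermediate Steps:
N = 314152
P = √1185661 (P = √(314152 + 871509) = √1185661 ≈ 1088.9)
(-1492945 + P)/((878579 - 1*(-1442405)) - 2330957) = (-1492945 + √1185661)/((878579 - 1*(-1442405)) - 2330957) = (-1492945 + √1185661)/((878579 + 1442405) - 2330957) = (-1492945 + √1185661)/(2320984 - 2330957) = (-1492945 + √1185661)/(-9973) = (-1492945 + √1185661)*(-1/9973) = 1492945/9973 - √1185661/9973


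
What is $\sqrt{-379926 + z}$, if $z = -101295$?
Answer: $9 i \sqrt{5941} \approx 693.7 i$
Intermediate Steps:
$\sqrt{-379926 + z} = \sqrt{-379926 - 101295} = \sqrt{-481221} = 9 i \sqrt{5941}$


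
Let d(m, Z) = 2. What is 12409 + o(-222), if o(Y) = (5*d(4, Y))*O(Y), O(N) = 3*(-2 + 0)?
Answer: 12349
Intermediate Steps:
O(N) = -6 (O(N) = 3*(-2) = -6)
o(Y) = -60 (o(Y) = (5*2)*(-6) = 10*(-6) = -60)
12409 + o(-222) = 12409 - 60 = 12349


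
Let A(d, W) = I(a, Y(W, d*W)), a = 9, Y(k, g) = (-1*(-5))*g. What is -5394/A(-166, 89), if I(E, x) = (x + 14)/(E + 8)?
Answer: 45849/36928 ≈ 1.2416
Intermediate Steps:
Y(k, g) = 5*g
I(E, x) = (14 + x)/(8 + E)
A(d, W) = 14/17 + 5*W*d/17 (A(d, W) = (14 + 5*(d*W))/(8 + 9) = (14 + 5*(W*d))/17 = (14 + 5*W*d)/17 = 14/17 + 5*W*d/17)
-5394/A(-166, 89) = -5394/(14/17 + (5/17)*89*(-166)) = -5394/(14/17 - 73870/17) = -5394/(-73856/17) = -5394*(-17/73856) = 45849/36928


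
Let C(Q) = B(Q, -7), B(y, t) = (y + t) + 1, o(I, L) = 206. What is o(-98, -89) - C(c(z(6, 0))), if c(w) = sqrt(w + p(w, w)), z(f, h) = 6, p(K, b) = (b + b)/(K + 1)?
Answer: 212 - 3*sqrt(42)/7 ≈ 209.22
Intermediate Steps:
p(K, b) = 2*b/(1 + K) (p(K, b) = (2*b)/(1 + K) = 2*b/(1 + K))
c(w) = sqrt(w + 2*w/(1 + w))
B(y, t) = 1 + t + y (B(y, t) = (t + y) + 1 = 1 + t + y)
C(Q) = -6 + Q (C(Q) = 1 - 7 + Q = -6 + Q)
o(-98, -89) - C(c(z(6, 0))) = 206 - (-6 + sqrt(6*(3 + 6)/(1 + 6))) = 206 - (-6 + sqrt(6*9/7)) = 206 - (-6 + sqrt(6*(1/7)*9)) = 206 - (-6 + sqrt(54/7)) = 206 - (-6 + 3*sqrt(42)/7) = 206 + (6 - 3*sqrt(42)/7) = 212 - 3*sqrt(42)/7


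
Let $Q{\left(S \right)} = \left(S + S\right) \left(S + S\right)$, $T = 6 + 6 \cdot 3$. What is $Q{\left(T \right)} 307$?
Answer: $707328$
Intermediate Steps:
$T = 24$ ($T = 6 + 18 = 24$)
$Q{\left(S \right)} = 4 S^{2}$ ($Q{\left(S \right)} = 2 S 2 S = 4 S^{2}$)
$Q{\left(T \right)} 307 = 4 \cdot 24^{2} \cdot 307 = 4 \cdot 576 \cdot 307 = 2304 \cdot 307 = 707328$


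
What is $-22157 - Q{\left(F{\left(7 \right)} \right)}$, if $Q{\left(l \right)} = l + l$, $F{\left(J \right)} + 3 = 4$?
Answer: $-22159$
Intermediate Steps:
$F{\left(J \right)} = 1$ ($F{\left(J \right)} = -3 + 4 = 1$)
$Q{\left(l \right)} = 2 l$
$-22157 - Q{\left(F{\left(7 \right)} \right)} = -22157 - 2 \cdot 1 = -22157 - 2 = -22159$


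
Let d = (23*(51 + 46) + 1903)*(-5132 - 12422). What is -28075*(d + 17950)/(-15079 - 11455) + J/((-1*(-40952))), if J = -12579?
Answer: -41706526012903793/543310184 ≈ -7.6764e+7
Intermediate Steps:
d = -72568236 (d = (23*97 + 1903)*(-17554) = (2231 + 1903)*(-17554) = 4134*(-17554) = -72568236)
-28075*(d + 17950)/(-15079 - 11455) + J/((-1*(-40952))) = -28075*(-72568236 + 17950)/(-15079 - 11455) - 12579/((-1*(-40952))) = -28075/((-26534/(-72550286))) - 12579/40952 = -28075/((-26534*(-1/72550286))) - 12579*1/40952 = -28075/13267/36275143 - 12579/40952 = -28075*36275143/13267 - 12579/40952 = -1018424639725/13267 - 12579/40952 = -41706526012903793/543310184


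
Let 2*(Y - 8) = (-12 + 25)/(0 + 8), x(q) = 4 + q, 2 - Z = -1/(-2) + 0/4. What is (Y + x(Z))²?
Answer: 52441/256 ≈ 204.85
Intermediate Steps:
Z = 3/2 (Z = 2 - (-1/(-2) + 0/4) = 2 - (-1*(-½) + 0*(¼)) = 2 - (½ + 0) = 2 - 1*½ = 2 - ½ = 3/2 ≈ 1.5000)
Y = 141/16 (Y = 8 + ((-12 + 25)/(0 + 8))/2 = 8 + (13/8)/2 = 8 + (13*(⅛))/2 = 8 + (½)*(13/8) = 8 + 13/16 = 141/16 ≈ 8.8125)
(Y + x(Z))² = (141/16 + (4 + 3/2))² = (141/16 + 11/2)² = (229/16)² = 52441/256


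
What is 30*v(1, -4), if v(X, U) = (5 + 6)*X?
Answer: 330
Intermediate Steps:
v(X, U) = 11*X
30*v(1, -4) = 30*(11*1) = 30*11 = 330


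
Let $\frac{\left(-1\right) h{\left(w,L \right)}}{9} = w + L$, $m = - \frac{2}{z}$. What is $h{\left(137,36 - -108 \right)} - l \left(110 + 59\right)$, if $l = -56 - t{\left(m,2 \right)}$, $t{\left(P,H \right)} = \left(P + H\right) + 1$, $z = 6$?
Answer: $\frac{22157}{3} \approx 7385.7$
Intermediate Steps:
$m = - \frac{1}{3}$ ($m = - \frac{2}{6} = \left(-2\right) \frac{1}{6} = - \frac{1}{3} \approx -0.33333$)
$h{\left(w,L \right)} = - 9 L - 9 w$ ($h{\left(w,L \right)} = - 9 \left(w + L\right) = - 9 \left(L + w\right) = - 9 L - 9 w$)
$t{\left(P,H \right)} = 1 + H + P$ ($t{\left(P,H \right)} = \left(H + P\right) + 1 = 1 + H + P$)
$l = - \frac{176}{3}$ ($l = -56 - \left(1 + 2 - \frac{1}{3}\right) = -56 - \frac{8}{3} = - \frac{176}{3} \approx -58.667$)
$h{\left(137,36 - -108 \right)} - l \left(110 + 59\right) = \left(- 9 \left(36 - -108\right) - 1233\right) - - \frac{176 \left(110 + 59\right)}{3} = \left(- 9 \left(36 + 108\right) - 1233\right) - \left(- \frac{176}{3}\right) 169 = \left(\left(-9\right) 144 - 1233\right) - - \frac{29744}{3} = \left(-1296 - 1233\right) + \frac{29744}{3} = -2529 + \frac{29744}{3} = \frac{22157}{3}$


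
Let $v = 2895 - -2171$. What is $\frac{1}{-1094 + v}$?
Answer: $\frac{1}{3972} \approx 0.00025176$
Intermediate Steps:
$v = 5066$ ($v = 2895 + 2171 = 5066$)
$\frac{1}{-1094 + v} = \frac{1}{-1094 + 5066} = \frac{1}{3972}$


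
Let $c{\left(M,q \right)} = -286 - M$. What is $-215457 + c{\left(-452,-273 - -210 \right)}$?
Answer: $-215291$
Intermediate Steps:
$-215457 + c{\left(-452,-273 - -210 \right)} = -215457 - -166 = -215457 + \left(-286 + 452\right) = -215457 + 166 = -215291$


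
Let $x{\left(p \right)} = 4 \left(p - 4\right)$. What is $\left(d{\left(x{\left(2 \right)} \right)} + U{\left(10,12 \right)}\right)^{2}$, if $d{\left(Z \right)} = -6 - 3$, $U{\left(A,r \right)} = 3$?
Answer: $36$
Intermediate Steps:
$x{\left(p \right)} = -16 + 4 p$ ($x{\left(p \right)} = 4 \left(-4 + p\right) = -16 + 4 p$)
$d{\left(Z \right)} = -9$ ($d{\left(Z \right)} = -6 - 3 = -9$)
$\left(d{\left(x{\left(2 \right)} \right)} + U{\left(10,12 \right)}\right)^{2} = \left(-9 + 3\right)^{2} = \left(-6\right)^{2} = 36$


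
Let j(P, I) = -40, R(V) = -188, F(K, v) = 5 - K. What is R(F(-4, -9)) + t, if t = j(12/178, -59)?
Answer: -228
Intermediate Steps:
t = -40
R(F(-4, -9)) + t = -188 - 40 = -228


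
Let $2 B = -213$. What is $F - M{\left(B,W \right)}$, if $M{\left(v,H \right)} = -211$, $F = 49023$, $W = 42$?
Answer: $49234$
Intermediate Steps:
$B = - \frac{213}{2}$ ($B = \frac{1}{2} \left(-213\right) = - \frac{213}{2} \approx -106.5$)
$F - M{\left(B,W \right)} = 49023 - -211 = 49023 + 211 = 49234$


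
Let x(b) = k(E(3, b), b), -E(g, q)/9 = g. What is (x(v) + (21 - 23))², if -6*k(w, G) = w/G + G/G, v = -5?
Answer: 2116/225 ≈ 9.4044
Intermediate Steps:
E(g, q) = -9*g
k(w, G) = -⅙ - w/(6*G) (k(w, G) = -(w/G + G/G)/6 = -(w/G + 1)/6 = -(1 + w/G)/6 = -⅙ - w/(6*G))
x(b) = (27 - b)/(6*b) (x(b) = (-b - (-9)*3)/(6*b) = (-b - 1*(-27))/(6*b) = (-b + 27)/(6*b) = (27 - b)/(6*b))
(x(v) + (21 - 23))² = ((⅙)*(27 - 1*(-5))/(-5) + (21 - 23))² = ((⅙)*(-⅕)*(27 + 5) - 2)² = ((⅙)*(-⅕)*32 - 2)² = (-16/15 - 2)² = (-46/15)² = 2116/225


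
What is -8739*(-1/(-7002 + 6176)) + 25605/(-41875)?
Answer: -77419071/6917750 ≈ -11.191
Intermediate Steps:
-8739*(-1/(-7002 + 6176)) + 25605/(-41875) = -8739/((-1*(-826))) + 25605*(-1/41875) = -8739/826 - 5121/8375 = -77419071/6917750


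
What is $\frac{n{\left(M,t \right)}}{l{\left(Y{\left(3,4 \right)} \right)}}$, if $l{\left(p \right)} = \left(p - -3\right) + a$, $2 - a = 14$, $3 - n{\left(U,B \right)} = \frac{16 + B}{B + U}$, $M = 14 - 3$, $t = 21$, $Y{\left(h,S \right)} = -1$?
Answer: $- \frac{59}{320} \approx -0.18438$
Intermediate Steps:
$M = 11$ ($M = 14 - 3 = 11$)
$n{\left(U,B \right)} = 3 - \frac{16 + B}{B + U}$
$a = -12$ ($a = 2 - 14 = -12$)
$l{\left(p \right)} = -9 + p$ ($l{\left(p \right)} = \left(p - -3\right) - 12 = \left(p + 3\right) - 12 = \left(3 + p\right) - 12 = -9 + p$)
$\frac{n{\left(M,t \right)}}{l{\left(Y{\left(3,4 \right)} \right)}} = \frac{\frac{1}{21 + 11} \left(-16 + 2 \cdot 21 + 3 \cdot 11\right)}{-9 - 1} = \frac{\frac{1}{32} \left(-16 + 42 + 33\right)}{-10} = \frac{1}{32} \cdot 59 \left(- \frac{1}{10}\right) = \frac{59}{32} \left(- \frac{1}{10}\right) = - \frac{59}{320}$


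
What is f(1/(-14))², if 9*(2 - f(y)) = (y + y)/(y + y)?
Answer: 289/81 ≈ 3.5679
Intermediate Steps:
f(y) = 17/9 (f(y) = 2 - (y + y)/(9*(y + y)) = 2 - 2*y/(9*(2*y)) = 2 - 2*y*1/(2*y)/9 = 2 - ⅑*1 = 2 - ⅑ = 17/9)
f(1/(-14))² = (17/9)² = 289/81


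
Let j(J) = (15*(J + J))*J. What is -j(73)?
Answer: -159870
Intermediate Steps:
j(J) = 30*J**2 (j(J) = (15*(2*J))*J = (30*J)*J = 30*J**2)
-j(73) = -30*73**2 = -30*5329 = -1*159870 = -159870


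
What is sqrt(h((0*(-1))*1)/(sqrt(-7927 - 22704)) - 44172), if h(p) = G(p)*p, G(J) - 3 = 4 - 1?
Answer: 6*I*sqrt(1227) ≈ 210.17*I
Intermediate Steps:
G(J) = 6 (G(J) = 3 + (4 - 1) = 3 + 3 = 6)
h(p) = 6*p
sqrt(h((0*(-1))*1)/(sqrt(-7927 - 22704)) - 44172) = sqrt((6*((0*(-1))*1))/(sqrt(-7927 - 22704)) - 44172) = sqrt((6*(0*1))/(sqrt(-30631)) - 44172) = sqrt((6*0)/((I*sqrt(30631))) - 44172) = sqrt(0*(-I*sqrt(30631)/30631) - 44172) = sqrt(0 - 44172) = sqrt(-44172) = 6*I*sqrt(1227)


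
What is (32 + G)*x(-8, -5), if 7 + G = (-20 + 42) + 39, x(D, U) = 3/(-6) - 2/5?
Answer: -387/5 ≈ -77.400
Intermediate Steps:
x(D, U) = -9/10 (x(D, U) = 3*(-⅙) - 2*⅕ = -½ - ⅖ = -9/10)
G = 54 (G = -7 + ((-20 + 42) + 39) = -7 + (22 + 39) = -7 + 61 = 54)
(32 + G)*x(-8, -5) = (32 + 54)*(-9/10) = 86*(-9/10) = -387/5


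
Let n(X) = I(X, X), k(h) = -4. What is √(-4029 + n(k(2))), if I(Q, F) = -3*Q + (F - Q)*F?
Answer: I*√4017 ≈ 63.38*I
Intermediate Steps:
I(Q, F) = -3*Q + F*(F - Q)
n(X) = -3*X (n(X) = X² - 3*X - X*X = X² - 3*X - X² = -3*X)
√(-4029 + n(k(2))) = √(-4029 - 3*(-4)) = √(-4029 + 12) = √(-4017) = I*√4017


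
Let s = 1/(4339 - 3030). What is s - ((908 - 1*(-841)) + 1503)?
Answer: -4256867/1309 ≈ -3252.0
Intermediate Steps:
s = 1/1309 ≈ 0.00076394
s - ((908 - 1*(-841)) + 1503) = 1/1309 - ((908 - 1*(-841)) + 1503) = 1/1309 - ((908 + 841) + 1503) = 1/1309 - (1749 + 1503) = 1/1309 - 1*3252 = 1/1309 - 3252 = -4256867/1309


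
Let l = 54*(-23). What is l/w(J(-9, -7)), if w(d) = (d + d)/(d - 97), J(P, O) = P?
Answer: -7314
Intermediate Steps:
l = -1242
w(d) = 2*d/(-97 + d) (w(d) = (2*d)/(-97 + d) = 2*d/(-97 + d))
l/w(J(-9, -7)) = -1242/(2*(-9)/(-97 - 9)) = -1242/(2*(-9)/(-106)) = -1242/(2*(-9)*(-1/106)) = -1242/9/53 = -1242*53/9 = -7314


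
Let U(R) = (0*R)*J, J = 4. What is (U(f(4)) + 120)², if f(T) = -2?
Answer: 14400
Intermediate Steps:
U(R) = 0 (U(R) = (0*R)*4 = 0*4 = 0)
(U(f(4)) + 120)² = (0 + 120)² = 120² = 14400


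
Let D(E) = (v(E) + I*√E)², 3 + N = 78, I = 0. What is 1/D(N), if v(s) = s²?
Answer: 1/31640625 ≈ 3.1605e-8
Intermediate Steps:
N = 75 (N = -3 + 78 = 75)
D(E) = E⁴ (D(E) = (E² + 0*√E)² = (E² + 0)² = (E²)² = E⁴)
1/D(N) = 1/(75⁴) = 1/31640625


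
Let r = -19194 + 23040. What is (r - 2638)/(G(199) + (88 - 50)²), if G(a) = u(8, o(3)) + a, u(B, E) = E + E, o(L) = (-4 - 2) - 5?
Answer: 1208/1621 ≈ 0.74522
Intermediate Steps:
o(L) = -11 (o(L) = -6 - 5 = -11)
u(B, E) = 2*E
G(a) = -22 + a (G(a) = 2*(-11) + a = -22 + a)
r = 3846
(r - 2638)/(G(199) + (88 - 50)²) = (3846 - 2638)/((-22 + 199) + (88 - 50)²) = 1208/(177 + 38²) = 1208/(177 + 1444) = 1208/1621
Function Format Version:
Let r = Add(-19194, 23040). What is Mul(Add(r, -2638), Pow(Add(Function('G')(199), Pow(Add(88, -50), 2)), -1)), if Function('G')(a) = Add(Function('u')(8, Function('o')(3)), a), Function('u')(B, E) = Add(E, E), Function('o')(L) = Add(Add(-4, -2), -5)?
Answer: Rational(1208, 1621) ≈ 0.74522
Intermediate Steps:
Function('o')(L) = -11 (Function('o')(L) = Add(-6, -5) = -11)
Function('u')(B, E) = Mul(2, E)
Function('G')(a) = Add(-22, a) (Function('G')(a) = Add(Mul(2, -11), a) = Add(-22, a))
r = 3846
Mul(Add(r, -2638), Pow(Add(Function('G')(199), Pow(Add(88, -50), 2)), -1)) = Mul(Add(3846, -2638), Pow(Add(Add(-22, 199), Pow(Add(88, -50), 2)), -1)) = Mul(1208, Pow(Add(177, Pow(38, 2)), -1)) = Mul(1208, Pow(Add(177, 1444), -1)) = Mul(1208, Pow(1621, -1)) = Mul(1208, Rational(1, 1621)) = Rational(1208, 1621)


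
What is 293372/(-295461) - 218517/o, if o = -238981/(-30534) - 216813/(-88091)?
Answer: -173668453160688342814/8176068711048393 ≈ -21241.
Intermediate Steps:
o = 27672243413/2689770594 (o = -238981*(-1/30534) - 216813*(-1/88091) = 238981/30534 + 216813/88091 = 27672243413/2689770594 ≈ 10.288)
293372/(-295461) - 218517/o = 293372/(-295461) - 218517/27672243413/2689770594 = 293372*(-1/295461) - 218517*2689770594/27672243413 = -293372/295461 - 587760600889098/27672243413 = -173668453160688342814/8176068711048393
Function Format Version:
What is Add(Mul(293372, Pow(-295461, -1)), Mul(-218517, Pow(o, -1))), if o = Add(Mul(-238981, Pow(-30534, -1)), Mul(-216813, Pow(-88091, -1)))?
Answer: Rational(-173668453160688342814, 8176068711048393) ≈ -21241.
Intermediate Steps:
o = Rational(27672243413, 2689770594) (o = Add(Mul(-238981, Rational(-1, 30534)), Mul(-216813, Rational(-1, 88091))) = Add(Rational(238981, 30534), Rational(216813, 88091)) = Rational(27672243413, 2689770594) ≈ 10.288)
Add(Mul(293372, Pow(-295461, -1)), Mul(-218517, Pow(o, -1))) = Add(Mul(293372, Pow(-295461, -1)), Mul(-218517, Pow(Rational(27672243413, 2689770594), -1))) = Add(Mul(293372, Rational(-1, 295461)), Mul(-218517, Rational(2689770594, 27672243413))) = Add(Rational(-293372, 295461), Rational(-587760600889098, 27672243413)) = Rational(-173668453160688342814, 8176068711048393)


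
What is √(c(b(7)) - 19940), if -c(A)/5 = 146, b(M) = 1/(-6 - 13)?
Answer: I*√20670 ≈ 143.77*I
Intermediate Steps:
b(M) = -1/19 (b(M) = 1/(-19) = -1/19)
c(A) = -730 (c(A) = -5*146 = -730)
√(c(b(7)) - 19940) = √(-730 - 19940) = √(-20670) = I*√20670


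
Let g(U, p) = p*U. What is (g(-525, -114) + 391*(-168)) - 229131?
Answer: -234969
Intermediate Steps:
g(U, p) = U*p
(g(-525, -114) + 391*(-168)) - 229131 = (-525*(-114) + 391*(-168)) - 229131 = (59850 - 65688) - 229131 = -5838 - 229131 = -234969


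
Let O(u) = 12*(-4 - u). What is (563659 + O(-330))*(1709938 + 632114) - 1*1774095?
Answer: 1329279021597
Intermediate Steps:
O(u) = -48 - 12*u
(563659 + O(-330))*(1709938 + 632114) - 1*1774095 = (563659 + (-48 - 12*(-330)))*(1709938 + 632114) - 1*1774095 = (563659 + (-48 + 3960))*2342052 - 1774095 = (563659 + 3912)*2342052 - 1774095 = 567571*2342052 - 1774095 = 1329280795692 - 1774095 = 1329279021597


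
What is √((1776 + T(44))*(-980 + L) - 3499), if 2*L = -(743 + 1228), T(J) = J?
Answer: I*√3580709 ≈ 1892.3*I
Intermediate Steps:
L = -1971/2 (L = (-(743 + 1228))/2 = (-1*1971)/2 = (½)*(-1971) = -1971/2 ≈ -985.50)
√((1776 + T(44))*(-980 + L) - 3499) = √((1776 + 44)*(-980 - 1971/2) - 3499) = √(1820*(-3931/2) - 3499) = √(-3577210 - 3499) = √(-3580709) = I*√3580709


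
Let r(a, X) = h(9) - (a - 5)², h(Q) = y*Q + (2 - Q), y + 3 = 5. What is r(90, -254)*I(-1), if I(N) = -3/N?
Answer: -21642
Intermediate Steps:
y = 2 (y = -3 + 5 = 2)
h(Q) = 2 + Q (h(Q) = 2*Q + (2 - Q) = 2 + Q)
r(a, X) = 11 - (-5 + a)² (r(a, X) = (2 + 9) - (a - 5)² = 11 - (-5 + a)²)
r(90, -254)*I(-1) = (11 - (-5 + 90)²)*(-3/(-1)) = (11 - 1*85²)*(-3*(-1)) = (11 - 1*7225)*3 = (11 - 7225)*3 = -7214*3 = -21642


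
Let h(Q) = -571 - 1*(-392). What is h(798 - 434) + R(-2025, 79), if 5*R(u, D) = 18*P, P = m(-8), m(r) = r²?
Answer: 257/5 ≈ 51.400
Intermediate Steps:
h(Q) = -179 (h(Q) = -571 + 392 = -179)
P = 64 (P = (-8)² = 64)
R(u, D) = 1152/5 (R(u, D) = (18*64)/5 = (⅕)*1152 = 1152/5)
h(798 - 434) + R(-2025, 79) = -179 + 1152/5 = 257/5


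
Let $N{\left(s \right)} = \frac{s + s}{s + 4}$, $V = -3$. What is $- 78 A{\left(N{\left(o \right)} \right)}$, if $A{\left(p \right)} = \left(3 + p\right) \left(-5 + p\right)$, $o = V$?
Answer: $-2574$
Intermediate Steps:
$o = -3$
$N{\left(s \right)} = \frac{2 s}{4 + s}$
$A{\left(p \right)} = \left(-5 + p\right) \left(3 + p\right)$
$- 78 A{\left(N{\left(o \right)} \right)} = - 78 \left(-15 + \left(2 \left(-3\right) \frac{1}{4 - 3}\right)^{2} - 2 \cdot 2 \left(-3\right) \frac{1}{4 - 3}\right) = - 78 \left(-15 + \left(2 \left(-3\right) 1^{-1}\right)^{2} - 2 \cdot 2 \left(-3\right) 1^{-1}\right) = - 78 \left(-15 + \left(2 \left(-3\right) 1\right)^{2} - 2 \cdot 2 \left(-3\right) 1\right) = - 78 \left(-15 + \left(-6\right)^{2} - -12\right) = - 78 \left(-15 + 36 + 12\right) = \left(-78\right) 33 = -2574$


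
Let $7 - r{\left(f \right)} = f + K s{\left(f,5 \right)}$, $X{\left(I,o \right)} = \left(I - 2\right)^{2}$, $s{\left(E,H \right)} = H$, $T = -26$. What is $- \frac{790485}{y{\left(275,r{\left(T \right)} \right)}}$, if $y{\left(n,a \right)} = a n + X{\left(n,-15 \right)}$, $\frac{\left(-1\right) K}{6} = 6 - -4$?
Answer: $- \frac{263495}{55368} \approx -4.759$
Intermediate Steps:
$K = -60$ ($K = - 6 \left(6 - -4\right) = - 6 \left(6 + 4\right) = \left(-6\right) 10 = -60$)
$X{\left(I,o \right)} = \left(-2 + I\right)^{2}$
$r{\left(f \right)} = 307 - f$ ($r{\left(f \right)} = 7 - \left(f - 300\right) = 7 - \left(-300 + f\right) = 307 - f$)
$y{\left(n,a \right)} = \left(-2 + n\right)^{2} + a n$ ($y{\left(n,a \right)} = a n + \left(-2 + n\right)^{2} = \left(-2 + n\right)^{2} + a n$)
$- \frac{790485}{y{\left(275,r{\left(T \right)} \right)}} = - \frac{790485}{\left(-2 + 275\right)^{2} + \left(307 - -26\right) 275} = - \frac{790485}{273^{2} + \left(307 + 26\right) 275} = - \frac{790485}{74529 + 333 \cdot 275} = - \frac{790485}{74529 + 91575} = - \frac{790485}{166104} = \left(-790485\right) \frac{1}{166104} = - \frac{263495}{55368}$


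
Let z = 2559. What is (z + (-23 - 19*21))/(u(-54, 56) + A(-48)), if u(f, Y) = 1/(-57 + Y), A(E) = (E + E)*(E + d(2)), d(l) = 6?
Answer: 2137/4031 ≈ 0.53014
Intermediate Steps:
A(E) = 2*E*(6 + E) (A(E) = (E + E)*(E + 6) = (2*E)*(6 + E) = 2*E*(6 + E))
(z + (-23 - 19*21))/(u(-54, 56) + A(-48)) = (2559 + (-23 - 19*21))/(1/(-57 + 56) + 2*(-48)*(6 - 48)) = (2559 + (-23 - 399))/(1/(-1) + 2*(-48)*(-42)) = (2559 - 422)/(-1 + 4032) = 2137/4031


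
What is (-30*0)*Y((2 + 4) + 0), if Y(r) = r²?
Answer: 0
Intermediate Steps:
(-30*0)*Y((2 + 4) + 0) = (-30*0)*((2 + 4) + 0)² = 0*(6 + 0)² = 0*6² = 0*36 = 0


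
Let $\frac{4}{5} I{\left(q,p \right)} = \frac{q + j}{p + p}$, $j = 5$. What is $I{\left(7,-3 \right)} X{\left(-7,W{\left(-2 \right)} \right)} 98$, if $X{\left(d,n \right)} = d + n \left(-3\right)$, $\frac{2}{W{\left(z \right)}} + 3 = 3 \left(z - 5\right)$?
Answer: $\frac{6615}{4} \approx 1653.8$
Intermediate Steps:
$W{\left(z \right)} = \frac{2}{-18 + 3 z}$ ($W{\left(z \right)} = \frac{2}{-3 + 3 \left(z - 5\right)} = \frac{2}{-3 + 3 \left(-5 + z\right)} = \frac{2}{-3 + \left(-15 + 3 z\right)} = \frac{2}{-18 + 3 z}$)
$I{\left(q,p \right)} = \frac{5 \left(5 + q\right)}{8 p}$ ($I{\left(q,p \right)} = \frac{5 \frac{q + 5}{p + p}}{4} = \frac{5 \frac{5 + q}{2 p}}{4} = \frac{5 \left(5 + q\right)}{8 p}$)
$X{\left(d,n \right)} = d - 3 n$
$I{\left(7,-3 \right)} X{\left(-7,W{\left(-2 \right)} \right)} 98 = \frac{5 \left(5 + 7\right)}{8 \left(-3\right)} \left(-7 - 3 \frac{2}{3 \left(-6 - 2\right)}\right) 98 = \frac{5}{8} \left(- \frac{1}{3}\right) 12 \left(-7 - 3 \frac{2}{3 \left(-8\right)}\right) 98 = - \frac{5 \left(-7 - 3 \cdot \frac{2}{3} \left(- \frac{1}{8}\right)\right)}{2} \cdot 98 = - \frac{5 \left(-7 - - \frac{1}{4}\right)}{2} \cdot 98 = - \frac{5 \left(-7 + \frac{1}{4}\right)}{2} \cdot 98 = \left(- \frac{5}{2}\right) \left(- \frac{27}{4}\right) 98 = \frac{135}{8} \cdot 98 = \frac{6615}{4}$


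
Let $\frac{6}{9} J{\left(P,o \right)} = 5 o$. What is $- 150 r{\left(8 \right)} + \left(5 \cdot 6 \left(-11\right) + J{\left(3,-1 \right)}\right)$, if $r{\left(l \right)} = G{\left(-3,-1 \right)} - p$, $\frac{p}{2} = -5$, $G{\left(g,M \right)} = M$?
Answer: $- \frac{3375}{2} \approx -1687.5$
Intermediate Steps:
$J{\left(P,o \right)} = \frac{15 o}{2}$ ($J{\left(P,o \right)} = \frac{3 \cdot 5 o}{2} = \frac{15 o}{2}$)
$p = -10$ ($p = 2 \left(-5\right) = -10$)
$r{\left(l \right)} = 9$ ($r{\left(l \right)} = -1 - -10 = -1 + 10 = 9$)
$- 150 r{\left(8 \right)} + \left(5 \cdot 6 \left(-11\right) + J{\left(3,-1 \right)}\right) = \left(-150\right) 9 + \left(5 \cdot 6 \left(-11\right) + \frac{15}{2} \left(-1\right)\right) = -1350 + \left(30 \left(-11\right) - \frac{15}{2}\right) = -1350 - \frac{675}{2} = - \frac{3375}{2}$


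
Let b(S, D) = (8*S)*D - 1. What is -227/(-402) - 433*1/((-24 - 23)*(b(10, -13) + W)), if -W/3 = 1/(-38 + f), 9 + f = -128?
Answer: 318855253/573659628 ≈ 0.55583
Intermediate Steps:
f = -137 (f = -9 - 128 = -137)
b(S, D) = -1 + 8*D*S (b(S, D) = 8*D*S - 1 = -1 + 8*D*S)
W = 3/175 (W = -3/(-38 - 137) = -3/(-175) = -3*(-1/175) = 3/175 ≈ 0.017143)
-227/(-402) - 433*1/((-24 - 23)*(b(10, -13) + W)) = -227/(-402) - 433*1/((-24 - 23)*((-1 + 8*(-13)*10) + 3/175)) = -227*(-1/402) - 433*(-1/(47*((-1 - 1040) + 3/175))) = 227/402 - 433*(-1/(47*(-1041 + 3/175))) = 227/402 - 433/((-47*(-182172/175))) = 227/402 - 433/8562084/175 = 227/402 - 433*175/8562084 = 227/402 - 75775/8562084 = 318855253/573659628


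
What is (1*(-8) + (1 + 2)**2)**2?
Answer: 1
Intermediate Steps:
(1*(-8) + (1 + 2)**2)**2 = (-8 + 3**2)**2 = (-8 + 9)**2 = 1**2 = 1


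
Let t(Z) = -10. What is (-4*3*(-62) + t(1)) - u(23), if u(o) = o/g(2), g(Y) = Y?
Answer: 1445/2 ≈ 722.50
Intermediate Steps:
u(o) = o/2
(-4*3*(-62) + t(1)) - u(23) = (-4*3*(-62) - 10) - 23/2 = (-12*(-62) - 10) - 1*23/2 = (744 - 10) - 23/2 = 734 - 23/2 = 1445/2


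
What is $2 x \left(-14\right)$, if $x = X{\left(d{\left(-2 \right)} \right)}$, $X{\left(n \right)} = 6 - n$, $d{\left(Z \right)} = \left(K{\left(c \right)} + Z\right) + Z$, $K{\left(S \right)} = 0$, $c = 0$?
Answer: $-280$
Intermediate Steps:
$d{\left(Z \right)} = 2 Z$ ($d{\left(Z \right)} = \left(0 + Z\right) + Z = Z + Z = 2 Z$)
$x = 10$ ($x = 6 - 2 \left(-2\right) = 6 - -4 = 6 + 4 = 10$)
$2 x \left(-14\right) = 2 \cdot 10 \left(-14\right) = 20 \left(-14\right) = -280$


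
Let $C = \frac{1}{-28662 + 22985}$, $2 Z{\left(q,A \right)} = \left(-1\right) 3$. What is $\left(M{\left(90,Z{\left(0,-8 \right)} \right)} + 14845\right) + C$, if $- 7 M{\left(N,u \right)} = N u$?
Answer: $\frac{84384549}{5677} \approx 14864.0$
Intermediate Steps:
$Z{\left(q,A \right)} = - \frac{3}{2}$ ($Z{\left(q,A \right)} = \frac{\left(-1\right) 3}{2} = \frac{1}{2} \left(-3\right) = - \frac{3}{2}$)
$M{\left(N,u \right)} = - \frac{N u}{7}$
$C = - \frac{1}{5677}$ ($C = \frac{1}{-5677} = - \frac{1}{5677} \approx -0.00017615$)
$\left(M{\left(90,Z{\left(0,-8 \right)} \right)} + 14845\right) + C = \left(\left(- \frac{1}{7}\right) 90 \left(- \frac{3}{2}\right) + 14845\right) - \frac{1}{5677} = \left(\frac{135}{7} + 14845\right) - \frac{1}{5677} = \frac{104050}{7} - \frac{1}{5677} = \frac{84384549}{5677}$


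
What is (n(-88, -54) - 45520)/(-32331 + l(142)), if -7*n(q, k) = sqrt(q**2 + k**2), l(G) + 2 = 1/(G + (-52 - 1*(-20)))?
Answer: 5007200/3556629 + 220*sqrt(2665)/24896403 ≈ 1.4083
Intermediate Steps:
l(G) = -2 + 1/(-32 + G) (l(G) = -2 + 1/(G + (-52 - 1*(-20))) = -2 + 1/(G + (-52 + 20)) = -2 + 1/(G - 32) = -2 + 1/(-32 + G))
n(q, k) = -sqrt(k**2 + q**2)/7 (n(q, k) = -sqrt(q**2 + k**2)/7 = -sqrt(k**2 + q**2)/7)
(n(-88, -54) - 45520)/(-32331 + l(142)) = (-sqrt((-54)**2 + (-88)**2)/7 - 45520)/(-32331 + (65 - 2*142)/(-32 + 142)) = (-sqrt(2916 + 7744)/7 - 45520)/(-32331 + (65 - 284)/110) = (-2*sqrt(2665)/7 - 45520)/(-32331 + (1/110)*(-219)) = (-2*sqrt(2665)/7 - 45520)/(-32331 - 219/110) = (-2*sqrt(2665)/7 - 45520)/(-3556629/110) = (-45520 - 2*sqrt(2665)/7)*(-110/3556629) = 5007200/3556629 + 220*sqrt(2665)/24896403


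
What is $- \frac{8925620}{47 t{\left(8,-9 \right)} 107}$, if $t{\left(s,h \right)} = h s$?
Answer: $\frac{2231405}{90522} \approx 24.65$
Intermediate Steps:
$- \frac{8925620}{47 t{\left(8,-9 \right)} 107} = - \frac{8925620}{47 \left(\left(-9\right) 8\right) 107} = - \frac{8925620}{47 \left(-72\right) 107} = - \frac{8925620}{\left(-3384\right) 107} = - \frac{8925620}{-362088} = \left(-8925620\right) \left(- \frac{1}{362088}\right) = \frac{2231405}{90522}$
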